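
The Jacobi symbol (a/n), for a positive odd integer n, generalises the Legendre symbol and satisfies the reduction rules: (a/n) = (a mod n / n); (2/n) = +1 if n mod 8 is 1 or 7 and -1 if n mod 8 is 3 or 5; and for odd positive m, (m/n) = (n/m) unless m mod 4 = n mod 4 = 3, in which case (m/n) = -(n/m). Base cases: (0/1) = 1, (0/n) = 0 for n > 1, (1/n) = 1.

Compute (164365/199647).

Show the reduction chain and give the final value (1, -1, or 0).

1

reciprocity: (164365/199647) = +1·(199647/164365) since 164365 mod 4 = 1, 199647 mod 4 = 3; sign now +1
(199647/164365) = (35282/164365)   [reduce mod 164365]
35282 = 2^1·17641; (2/164365) = -1 since 164365 mod 8 = 5, so (35282/164365) = (-1)^1·(17641/164365); sign now -1
reciprocity: (17641/164365) = +1·(164365/17641) since 17641 mod 4 = 1, 164365 mod 4 = 1; sign now -1
(164365/17641) = (5596/17641)   [reduce mod 17641]
5596 = 2^2·1399; (2/17641) = +1 since 17641 mod 8 = 1, so (5596/17641) = (+1)^2·(1399/17641); sign now -1
reciprocity: (1399/17641) = +1·(17641/1399) since 1399 mod 4 = 3, 17641 mod 4 = 1; sign now -1
(17641/1399) = (853/1399)   [reduce mod 1399]
reciprocity: (853/1399) = +1·(1399/853) since 853 mod 4 = 1, 1399 mod 4 = 3; sign now -1
(1399/853) = (546/853)   [reduce mod 853]
546 = 2^1·273; (2/853) = -1 since 853 mod 8 = 5, so (546/853) = (-1)^1·(273/853); sign now +1
reciprocity: (273/853) = +1·(853/273) since 273 mod 4 = 1, 853 mod 4 = 1; sign now +1
(853/273) = (34/273)   [reduce mod 273]
34 = 2^1·17; (2/273) = +1 since 273 mod 8 = 1, so (34/273) = (+1)^1·(17/273); sign now +1
reciprocity: (17/273) = +1·(273/17) since 17 mod 4 = 1, 273 mod 4 = 1; sign now +1
(273/17) = (1/17)   [reduce mod 17]
(1/17) = 1; final value = sign = +1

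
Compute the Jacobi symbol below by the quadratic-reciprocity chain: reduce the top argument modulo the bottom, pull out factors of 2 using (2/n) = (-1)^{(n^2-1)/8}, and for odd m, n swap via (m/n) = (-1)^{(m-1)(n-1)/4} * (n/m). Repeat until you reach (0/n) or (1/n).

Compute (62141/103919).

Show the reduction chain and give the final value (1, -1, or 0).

1

reciprocity: (62141/103919) = +1·(103919/62141) since 62141 mod 4 = 1, 103919 mod 4 = 3; sign now +1
(103919/62141) = (41778/62141)   [reduce mod 62141]
41778 = 2^1·20889; (2/62141) = -1 since 62141 mod 8 = 5, so (41778/62141) = (-1)^1·(20889/62141); sign now -1
reciprocity: (20889/62141) = +1·(62141/20889) since 20889 mod 4 = 1, 62141 mod 4 = 1; sign now -1
(62141/20889) = (20363/20889)   [reduce mod 20889]
reciprocity: (20363/20889) = +1·(20889/20363) since 20363 mod 4 = 3, 20889 mod 4 = 1; sign now -1
(20889/20363) = (526/20363)   [reduce mod 20363]
526 = 2^1·263; (2/20363) = -1 since 20363 mod 8 = 3, so (526/20363) = (-1)^1·(263/20363); sign now +1
reciprocity: (263/20363) = -1·(20363/263) since 263 mod 4 = 3, 20363 mod 4 = 3; sign now -1
(20363/263) = (112/263)   [reduce mod 263]
112 = 2^4·7; (2/263) = +1 since 263 mod 8 = 7, so (112/263) = (+1)^4·(7/263); sign now -1
reciprocity: (7/263) = -1·(263/7) since 7 mod 4 = 3, 263 mod 4 = 3; sign now +1
(263/7) = (4/7)   [reduce mod 7]
4 = 2^2·1; (2/7) = +1 since 7 mod 8 = 7, so (4/7) = (+1)^2·(1/7); sign now +1
(1/7) = 1; final value = sign = +1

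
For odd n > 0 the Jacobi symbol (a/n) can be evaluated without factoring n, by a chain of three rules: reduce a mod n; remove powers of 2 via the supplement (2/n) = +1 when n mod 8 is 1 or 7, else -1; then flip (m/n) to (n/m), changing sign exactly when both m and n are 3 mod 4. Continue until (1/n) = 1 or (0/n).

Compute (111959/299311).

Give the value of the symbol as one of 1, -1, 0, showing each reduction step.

flip (111959/299311) -> (299311/111959): both odd, 111959 mod 4 = 3, 299311 mod 4 = 3, so the flip contributes -1; sign now -1
(299311/111959): 299311 mod 111959 = 75393, so (299311/111959) = (75393/111959)
flip (75393/111959) -> (111959/75393): both odd, 75393 mod 4 = 1, 111959 mod 4 = 3, so the flip contributes +1; sign now -1
(111959/75393): 111959 mod 75393 = 36566, so (111959/75393) = (36566/75393)
factor out 2^1: 36566 = 2^1·18283; with 75393 mod 8 = 1, (2/75393) = +1; sign now -1; continue with (18283/75393)
flip (18283/75393) -> (75393/18283): both odd, 18283 mod 4 = 3, 75393 mod 4 = 1, so the flip contributes +1; sign now -1
(75393/18283): 75393 mod 18283 = 2261, so (75393/18283) = (2261/18283)
flip (2261/18283) -> (18283/2261): both odd, 2261 mod 4 = 1, 18283 mod 4 = 3, so the flip contributes +1; sign now -1
(18283/2261): 18283 mod 2261 = 195, so (18283/2261) = (195/2261)
flip (195/2261) -> (2261/195): both odd, 195 mod 4 = 3, 2261 mod 4 = 1, so the flip contributes +1; sign now -1
(2261/195): 2261 mod 195 = 116, so (2261/195) = (116/195)
factor out 2^2: 116 = 2^2·29; with 195 mod 8 = 3, (2/195) = -1; sign now -1; continue with (29/195)
flip (29/195) -> (195/29): both odd, 29 mod 4 = 1, 195 mod 4 = 3, so the flip contributes +1; sign now -1
(195/29): 195 mod 29 = 21, so (195/29) = (21/29)
flip (21/29) -> (29/21): both odd, 21 mod 4 = 1, 29 mod 4 = 1, so the flip contributes +1; sign now -1
(29/21): 29 mod 21 = 8, so (29/21) = (8/21)
factor out 2^3: 8 = 2^3·1; with 21 mod 8 = 5, (2/21) = -1; sign now +1; continue with (1/21)
reached (1/21) = 1, so the symbol is +1

1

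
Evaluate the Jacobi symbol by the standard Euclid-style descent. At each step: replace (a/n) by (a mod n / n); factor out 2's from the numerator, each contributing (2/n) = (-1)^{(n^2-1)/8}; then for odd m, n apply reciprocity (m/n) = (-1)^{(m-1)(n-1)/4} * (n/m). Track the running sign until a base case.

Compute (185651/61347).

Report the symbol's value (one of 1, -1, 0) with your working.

-1

(185651/61347): 185651 mod 61347 = 1610, so (185651/61347) = (1610/61347)
factor out 2^1: 1610 = 2^1·805; with 61347 mod 8 = 3, (2/61347) = -1; sign now -1; continue with (805/61347)
flip (805/61347) -> (61347/805): both odd, 805 mod 4 = 1, 61347 mod 4 = 3, so the flip contributes +1; sign now -1
(61347/805): 61347 mod 805 = 167, so (61347/805) = (167/805)
flip (167/805) -> (805/167): both odd, 167 mod 4 = 3, 805 mod 4 = 1, so the flip contributes +1; sign now -1
(805/167): 805 mod 167 = 137, so (805/167) = (137/167)
flip (137/167) -> (167/137): both odd, 137 mod 4 = 1, 167 mod 4 = 3, so the flip contributes +1; sign now -1
(167/137): 167 mod 137 = 30, so (167/137) = (30/137)
factor out 2^1: 30 = 2^1·15; with 137 mod 8 = 1, (2/137) = +1; sign now -1; continue with (15/137)
flip (15/137) -> (137/15): both odd, 15 mod 4 = 3, 137 mod 4 = 1, so the flip contributes +1; sign now -1
(137/15): 137 mod 15 = 2, so (137/15) = (2/15)
factor out 2^1: 2 = 2^1·1; with 15 mod 8 = 7, (2/15) = +1; sign now -1; continue with (1/15)
reached (1/15) = 1, so the symbol is -1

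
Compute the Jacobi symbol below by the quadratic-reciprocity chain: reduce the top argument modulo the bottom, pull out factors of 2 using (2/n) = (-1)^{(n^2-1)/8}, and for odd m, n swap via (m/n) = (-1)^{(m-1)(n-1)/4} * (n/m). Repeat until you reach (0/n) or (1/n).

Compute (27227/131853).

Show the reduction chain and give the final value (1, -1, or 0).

flip (27227/131853) -> (131853/27227): both odd, 27227 mod 4 = 3, 131853 mod 4 = 1, so the flip contributes +1; sign now +1
(131853/27227): 131853 mod 27227 = 22945, so (131853/27227) = (22945/27227)
flip (22945/27227) -> (27227/22945): both odd, 22945 mod 4 = 1, 27227 mod 4 = 3, so the flip contributes +1; sign now +1
(27227/22945): 27227 mod 22945 = 4282, so (27227/22945) = (4282/22945)
factor out 2^1: 4282 = 2^1·2141; with 22945 mod 8 = 1, (2/22945) = +1; sign now +1; continue with (2141/22945)
flip (2141/22945) -> (22945/2141): both odd, 2141 mod 4 = 1, 22945 mod 4 = 1, so the flip contributes +1; sign now +1
(22945/2141): 22945 mod 2141 = 1535, so (22945/2141) = (1535/2141)
flip (1535/2141) -> (2141/1535): both odd, 1535 mod 4 = 3, 2141 mod 4 = 1, so the flip contributes +1; sign now +1
(2141/1535): 2141 mod 1535 = 606, so (2141/1535) = (606/1535)
factor out 2^1: 606 = 2^1·303; with 1535 mod 8 = 7, (2/1535) = +1; sign now +1; continue with (303/1535)
flip (303/1535) -> (1535/303): both odd, 303 mod 4 = 3, 1535 mod 4 = 3, so the flip contributes -1; sign now -1
(1535/303): 1535 mod 303 = 20, so (1535/303) = (20/303)
factor out 2^2: 20 = 2^2·5; with 303 mod 8 = 7, (2/303) = +1; sign now -1; continue with (5/303)
flip (5/303) -> (303/5): both odd, 5 mod 4 = 1, 303 mod 4 = 3, so the flip contributes +1; sign now -1
(303/5): 303 mod 5 = 3, so (303/5) = (3/5)
flip (3/5) -> (5/3): both odd, 3 mod 4 = 3, 5 mod 4 = 1, so the flip contributes +1; sign now -1
(5/3): 5 mod 3 = 2, so (5/3) = (2/3)
factor out 2^1: 2 = 2^1·1; with 3 mod 8 = 3, (2/3) = -1; sign now +1; continue with (1/3)
reached (1/3) = 1, so the symbol is +1

1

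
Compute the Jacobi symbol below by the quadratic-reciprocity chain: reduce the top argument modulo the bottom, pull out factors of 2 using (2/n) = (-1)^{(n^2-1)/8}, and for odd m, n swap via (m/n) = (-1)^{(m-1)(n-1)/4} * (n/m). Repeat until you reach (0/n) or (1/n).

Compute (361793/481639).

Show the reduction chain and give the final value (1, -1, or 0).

reciprocity: (361793/481639) = +1·(481639/361793) since 361793 mod 4 = 1, 481639 mod 4 = 3; sign now +1
(481639/361793) = (119846/361793)   [reduce mod 361793]
119846 = 2^1·59923; (2/361793) = +1 since 361793 mod 8 = 1, so (119846/361793) = (+1)^1·(59923/361793); sign now +1
reciprocity: (59923/361793) = +1·(361793/59923) since 59923 mod 4 = 3, 361793 mod 4 = 1; sign now +1
(361793/59923) = (2255/59923)   [reduce mod 59923]
reciprocity: (2255/59923) = -1·(59923/2255) since 2255 mod 4 = 3, 59923 mod 4 = 3; sign now -1
(59923/2255) = (1293/2255)   [reduce mod 2255]
reciprocity: (1293/2255) = +1·(2255/1293) since 1293 mod 4 = 1, 2255 mod 4 = 3; sign now -1
(2255/1293) = (962/1293)   [reduce mod 1293]
962 = 2^1·481; (2/1293) = -1 since 1293 mod 8 = 5, so (962/1293) = (-1)^1·(481/1293); sign now +1
reciprocity: (481/1293) = +1·(1293/481) since 481 mod 4 = 1, 1293 mod 4 = 1; sign now +1
(1293/481) = (331/481)   [reduce mod 481]
reciprocity: (331/481) = +1·(481/331) since 331 mod 4 = 3, 481 mod 4 = 1; sign now +1
(481/331) = (150/331)   [reduce mod 331]
150 = 2^1·75; (2/331) = -1 since 331 mod 8 = 3, so (150/331) = (-1)^1·(75/331); sign now -1
reciprocity: (75/331) = -1·(331/75) since 75 mod 4 = 3, 331 mod 4 = 3; sign now +1
(331/75) = (31/75)   [reduce mod 75]
reciprocity: (31/75) = -1·(75/31) since 31 mod 4 = 3, 75 mod 4 = 3; sign now -1
(75/31) = (13/31)   [reduce mod 31]
reciprocity: (13/31) = +1·(31/13) since 13 mod 4 = 1, 31 mod 4 = 3; sign now -1
(31/13) = (5/13)   [reduce mod 13]
reciprocity: (5/13) = +1·(13/5) since 5 mod 4 = 1, 13 mod 4 = 1; sign now -1
(13/5) = (3/5)   [reduce mod 5]
reciprocity: (3/5) = +1·(5/3) since 3 mod 4 = 3, 5 mod 4 = 1; sign now -1
(5/3) = (2/3)   [reduce mod 3]
2 = 2^1·1; (2/3) = -1 since 3 mod 8 = 3, so (2/3) = (-1)^1·(1/3); sign now +1
(1/3) = 1; final value = sign = +1

1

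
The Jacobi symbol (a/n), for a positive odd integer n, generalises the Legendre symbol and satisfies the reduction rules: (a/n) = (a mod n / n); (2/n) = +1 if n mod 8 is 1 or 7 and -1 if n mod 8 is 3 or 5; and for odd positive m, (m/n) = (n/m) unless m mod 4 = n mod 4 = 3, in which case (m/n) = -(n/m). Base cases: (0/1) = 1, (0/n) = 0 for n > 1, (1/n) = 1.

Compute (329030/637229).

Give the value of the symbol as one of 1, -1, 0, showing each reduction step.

1

329030 = 2^1·164515; (2/637229) = -1 since 637229 mod 8 = 5, so (329030/637229) = (-1)^1·(164515/637229); sign now -1
reciprocity: (164515/637229) = +1·(637229/164515) since 164515 mod 4 = 3, 637229 mod 4 = 1; sign now -1
(637229/164515) = (143684/164515)   [reduce mod 164515]
143684 = 2^2·35921; (2/164515) = -1 since 164515 mod 8 = 3, so (143684/164515) = (-1)^2·(35921/164515); sign now -1
reciprocity: (35921/164515) = +1·(164515/35921) since 35921 mod 4 = 1, 164515 mod 4 = 3; sign now -1
(164515/35921) = (20831/35921)   [reduce mod 35921]
reciprocity: (20831/35921) = +1·(35921/20831) since 20831 mod 4 = 3, 35921 mod 4 = 1; sign now -1
(35921/20831) = (15090/20831)   [reduce mod 20831]
15090 = 2^1·7545; (2/20831) = +1 since 20831 mod 8 = 7, so (15090/20831) = (+1)^1·(7545/20831); sign now -1
reciprocity: (7545/20831) = +1·(20831/7545) since 7545 mod 4 = 1, 20831 mod 4 = 3; sign now -1
(20831/7545) = (5741/7545)   [reduce mod 7545]
reciprocity: (5741/7545) = +1·(7545/5741) since 5741 mod 4 = 1, 7545 mod 4 = 1; sign now -1
(7545/5741) = (1804/5741)   [reduce mod 5741]
1804 = 2^2·451; (2/5741) = -1 since 5741 mod 8 = 5, so (1804/5741) = (-1)^2·(451/5741); sign now -1
reciprocity: (451/5741) = +1·(5741/451) since 451 mod 4 = 3, 5741 mod 4 = 1; sign now -1
(5741/451) = (329/451)   [reduce mod 451]
reciprocity: (329/451) = +1·(451/329) since 329 mod 4 = 1, 451 mod 4 = 3; sign now -1
(451/329) = (122/329)   [reduce mod 329]
122 = 2^1·61; (2/329) = +1 since 329 mod 8 = 1, so (122/329) = (+1)^1·(61/329); sign now -1
reciprocity: (61/329) = +1·(329/61) since 61 mod 4 = 1, 329 mod 4 = 1; sign now -1
(329/61) = (24/61)   [reduce mod 61]
24 = 2^3·3; (2/61) = -1 since 61 mod 8 = 5, so (24/61) = (-1)^3·(3/61); sign now +1
reciprocity: (3/61) = +1·(61/3) since 3 mod 4 = 3, 61 mod 4 = 1; sign now +1
(61/3) = (1/3)   [reduce mod 3]
(1/3) = 1; final value = sign = +1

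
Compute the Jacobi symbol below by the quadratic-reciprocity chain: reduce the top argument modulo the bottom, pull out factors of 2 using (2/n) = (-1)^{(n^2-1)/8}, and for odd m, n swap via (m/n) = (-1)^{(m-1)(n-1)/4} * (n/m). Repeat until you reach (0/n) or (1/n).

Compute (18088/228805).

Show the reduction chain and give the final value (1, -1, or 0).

factor out 2^3: 18088 = 2^3·2261; with 228805 mod 8 = 5, (2/228805) = -1; sign now -1; continue with (2261/228805)
flip (2261/228805) -> (228805/2261): both odd, 2261 mod 4 = 1, 228805 mod 4 = 1, so the flip contributes +1; sign now -1
(228805/2261): 228805 mod 2261 = 444, so (228805/2261) = (444/2261)
factor out 2^2: 444 = 2^2·111; with 2261 mod 8 = 5, (2/2261) = -1; sign now -1; continue with (111/2261)
flip (111/2261) -> (2261/111): both odd, 111 mod 4 = 3, 2261 mod 4 = 1, so the flip contributes +1; sign now -1
(2261/111): 2261 mod 111 = 41, so (2261/111) = (41/111)
flip (41/111) -> (111/41): both odd, 41 mod 4 = 1, 111 mod 4 = 3, so the flip contributes +1; sign now -1
(111/41): 111 mod 41 = 29, so (111/41) = (29/41)
flip (29/41) -> (41/29): both odd, 29 mod 4 = 1, 41 mod 4 = 1, so the flip contributes +1; sign now -1
(41/29): 41 mod 29 = 12, so (41/29) = (12/29)
factor out 2^2: 12 = 2^2·3; with 29 mod 8 = 5, (2/29) = -1; sign now -1; continue with (3/29)
flip (3/29) -> (29/3): both odd, 3 mod 4 = 3, 29 mod 4 = 1, so the flip contributes +1; sign now -1
(29/3): 29 mod 3 = 2, so (29/3) = (2/3)
factor out 2^1: 2 = 2^1·1; with 3 mod 8 = 3, (2/3) = -1; sign now +1; continue with (1/3)
reached (1/3) = 1, so the symbol is +1

1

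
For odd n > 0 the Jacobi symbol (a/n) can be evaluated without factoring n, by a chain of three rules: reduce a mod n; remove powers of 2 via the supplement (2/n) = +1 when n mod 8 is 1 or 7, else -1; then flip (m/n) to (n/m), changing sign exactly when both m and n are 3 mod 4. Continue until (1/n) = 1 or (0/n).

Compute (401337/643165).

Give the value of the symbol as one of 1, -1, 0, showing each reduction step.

-1

flip (401337/643165) -> (643165/401337): both odd, 401337 mod 4 = 1, 643165 mod 4 = 1, so the flip contributes +1; sign now +1
(643165/401337): 643165 mod 401337 = 241828, so (643165/401337) = (241828/401337)
factor out 2^2: 241828 = 2^2·60457; with 401337 mod 8 = 1, (2/401337) = +1; sign now +1; continue with (60457/401337)
flip (60457/401337) -> (401337/60457): both odd, 60457 mod 4 = 1, 401337 mod 4 = 1, so the flip contributes +1; sign now +1
(401337/60457): 401337 mod 60457 = 38595, so (401337/60457) = (38595/60457)
flip (38595/60457) -> (60457/38595): both odd, 38595 mod 4 = 3, 60457 mod 4 = 1, so the flip contributes +1; sign now +1
(60457/38595): 60457 mod 38595 = 21862, so (60457/38595) = (21862/38595)
factor out 2^1: 21862 = 2^1·10931; with 38595 mod 8 = 3, (2/38595) = -1; sign now -1; continue with (10931/38595)
flip (10931/38595) -> (38595/10931): both odd, 10931 mod 4 = 3, 38595 mod 4 = 3, so the flip contributes -1; sign now +1
(38595/10931): 38595 mod 10931 = 5802, so (38595/10931) = (5802/10931)
factor out 2^1: 5802 = 2^1·2901; with 10931 mod 8 = 3, (2/10931) = -1; sign now -1; continue with (2901/10931)
flip (2901/10931) -> (10931/2901): both odd, 2901 mod 4 = 1, 10931 mod 4 = 3, so the flip contributes +1; sign now -1
(10931/2901): 10931 mod 2901 = 2228, so (10931/2901) = (2228/2901)
factor out 2^2: 2228 = 2^2·557; with 2901 mod 8 = 5, (2/2901) = -1; sign now -1; continue with (557/2901)
flip (557/2901) -> (2901/557): both odd, 557 mod 4 = 1, 2901 mod 4 = 1, so the flip contributes +1; sign now -1
(2901/557): 2901 mod 557 = 116, so (2901/557) = (116/557)
factor out 2^2: 116 = 2^2·29; with 557 mod 8 = 5, (2/557) = -1; sign now -1; continue with (29/557)
flip (29/557) -> (557/29): both odd, 29 mod 4 = 1, 557 mod 4 = 1, so the flip contributes +1; sign now -1
(557/29): 557 mod 29 = 6, so (557/29) = (6/29)
factor out 2^1: 6 = 2^1·3; with 29 mod 8 = 5, (2/29) = -1; sign now +1; continue with (3/29)
flip (3/29) -> (29/3): both odd, 3 mod 4 = 3, 29 mod 4 = 1, so the flip contributes +1; sign now +1
(29/3): 29 mod 3 = 2, so (29/3) = (2/3)
factor out 2^1: 2 = 2^1·1; with 3 mod 8 = 3, (2/3) = -1; sign now -1; continue with (1/3)
reached (1/3) = 1, so the symbol is -1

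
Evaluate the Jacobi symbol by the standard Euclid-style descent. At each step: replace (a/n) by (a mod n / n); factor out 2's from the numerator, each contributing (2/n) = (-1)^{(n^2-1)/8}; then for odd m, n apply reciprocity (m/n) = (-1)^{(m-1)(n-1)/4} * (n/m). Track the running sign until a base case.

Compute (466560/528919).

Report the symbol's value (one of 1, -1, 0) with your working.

factor out 2^7: 466560 = 2^7·3645; with 528919 mod 8 = 7, (2/528919) = +1; sign now +1; continue with (3645/528919)
flip (3645/528919) -> (528919/3645): both odd, 3645 mod 4 = 1, 528919 mod 4 = 3, so the flip contributes +1; sign now +1
(528919/3645): 528919 mod 3645 = 394, so (528919/3645) = (394/3645)
factor out 2^1: 394 = 2^1·197; with 3645 mod 8 = 5, (2/3645) = -1; sign now -1; continue with (197/3645)
flip (197/3645) -> (3645/197): both odd, 197 mod 4 = 1, 3645 mod 4 = 1, so the flip contributes +1; sign now -1
(3645/197): 3645 mod 197 = 99, so (3645/197) = (99/197)
flip (99/197) -> (197/99): both odd, 99 mod 4 = 3, 197 mod 4 = 1, so the flip contributes +1; sign now -1
(197/99): 197 mod 99 = 98, so (197/99) = (98/99)
factor out 2^1: 98 = 2^1·49; with 99 mod 8 = 3, (2/99) = -1; sign now +1; continue with (49/99)
flip (49/99) -> (99/49): both odd, 49 mod 4 = 1, 99 mod 4 = 3, so the flip contributes +1; sign now +1
(99/49): 99 mod 49 = 1, so (99/49) = (1/49)
reached (1/49) = 1, so the symbol is +1

1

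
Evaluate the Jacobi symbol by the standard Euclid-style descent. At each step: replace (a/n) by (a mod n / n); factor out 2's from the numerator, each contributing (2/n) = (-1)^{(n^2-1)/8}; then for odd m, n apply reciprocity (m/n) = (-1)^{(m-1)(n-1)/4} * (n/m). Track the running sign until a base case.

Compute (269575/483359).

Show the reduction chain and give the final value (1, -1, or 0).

1

reciprocity: (269575/483359) = -1·(483359/269575) since 269575 mod 4 = 3, 483359 mod 4 = 3; sign now -1
(483359/269575) = (213784/269575)   [reduce mod 269575]
213784 = 2^3·26723; (2/269575) = +1 since 269575 mod 8 = 7, so (213784/269575) = (+1)^3·(26723/269575); sign now -1
reciprocity: (26723/269575) = -1·(269575/26723) since 26723 mod 4 = 3, 269575 mod 4 = 3; sign now +1
(269575/26723) = (2345/26723)   [reduce mod 26723]
reciprocity: (2345/26723) = +1·(26723/2345) since 2345 mod 4 = 1, 26723 mod 4 = 3; sign now +1
(26723/2345) = (928/2345)   [reduce mod 2345]
928 = 2^5·29; (2/2345) = +1 since 2345 mod 8 = 1, so (928/2345) = (+1)^5·(29/2345); sign now +1
reciprocity: (29/2345) = +1·(2345/29) since 29 mod 4 = 1, 2345 mod 4 = 1; sign now +1
(2345/29) = (25/29)   [reduce mod 29]
reciprocity: (25/29) = +1·(29/25) since 25 mod 4 = 1, 29 mod 4 = 1; sign now +1
(29/25) = (4/25)   [reduce mod 25]
4 = 2^2·1; (2/25) = +1 since 25 mod 8 = 1, so (4/25) = (+1)^2·(1/25); sign now +1
(1/25) = 1; final value = sign = +1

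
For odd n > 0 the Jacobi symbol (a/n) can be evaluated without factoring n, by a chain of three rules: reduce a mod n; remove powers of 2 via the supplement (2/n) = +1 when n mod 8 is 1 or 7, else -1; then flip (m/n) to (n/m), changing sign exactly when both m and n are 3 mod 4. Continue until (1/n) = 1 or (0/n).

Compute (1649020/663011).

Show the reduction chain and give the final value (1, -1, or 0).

0

(1649020/663011) = (322998/663011)   [reduce mod 663011]
322998 = 2^1·161499; (2/663011) = -1 since 663011 mod 8 = 3, so (322998/663011) = (-1)^1·(161499/663011); sign now -1
reciprocity: (161499/663011) = -1·(663011/161499) since 161499 mod 4 = 3, 663011 mod 4 = 3; sign now +1
(663011/161499) = (17015/161499)   [reduce mod 161499]
reciprocity: (17015/161499) = -1·(161499/17015) since 17015 mod 4 = 3, 161499 mod 4 = 3; sign now -1
(161499/17015) = (8364/17015)   [reduce mod 17015]
8364 = 2^2·2091; (2/17015) = +1 since 17015 mod 8 = 7, so (8364/17015) = (+1)^2·(2091/17015); sign now -1
reciprocity: (2091/17015) = -1·(17015/2091) since 2091 mod 4 = 3, 17015 mod 4 = 3; sign now +1
(17015/2091) = (287/2091)   [reduce mod 2091]
reciprocity: (287/2091) = -1·(2091/287) since 287 mod 4 = 3, 2091 mod 4 = 3; sign now -1
(2091/287) = (82/287)   [reduce mod 287]
82 = 2^1·41; (2/287) = +1 since 287 mod 8 = 7, so (82/287) = (+1)^1·(41/287); sign now -1
reciprocity: (41/287) = +1·(287/41) since 41 mod 4 = 1, 287 mod 4 = 3; sign now -1
(287/41) = (0/41)   [reduce mod 41]
(0/41) = 0   [gcd(a, n) > 1]; final value = 0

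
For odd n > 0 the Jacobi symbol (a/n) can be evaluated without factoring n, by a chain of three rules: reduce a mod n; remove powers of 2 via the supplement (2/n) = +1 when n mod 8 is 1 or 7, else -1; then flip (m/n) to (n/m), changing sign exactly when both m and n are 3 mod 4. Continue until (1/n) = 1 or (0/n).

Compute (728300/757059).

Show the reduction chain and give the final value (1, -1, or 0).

1

factor out 2^2: 728300 = 2^2·182075; with 757059 mod 8 = 3, (2/757059) = -1; sign now +1; continue with (182075/757059)
flip (182075/757059) -> (757059/182075): both odd, 182075 mod 4 = 3, 757059 mod 4 = 3, so the flip contributes -1; sign now -1
(757059/182075): 757059 mod 182075 = 28759, so (757059/182075) = (28759/182075)
flip (28759/182075) -> (182075/28759): both odd, 28759 mod 4 = 3, 182075 mod 4 = 3, so the flip contributes -1; sign now +1
(182075/28759): 182075 mod 28759 = 9521, so (182075/28759) = (9521/28759)
flip (9521/28759) -> (28759/9521): both odd, 9521 mod 4 = 1, 28759 mod 4 = 3, so the flip contributes +1; sign now +1
(28759/9521): 28759 mod 9521 = 196, so (28759/9521) = (196/9521)
factor out 2^2: 196 = 2^2·49; with 9521 mod 8 = 1, (2/9521) = +1; sign now +1; continue with (49/9521)
flip (49/9521) -> (9521/49): both odd, 49 mod 4 = 1, 9521 mod 4 = 1, so the flip contributes +1; sign now +1
(9521/49): 9521 mod 49 = 15, so (9521/49) = (15/49)
flip (15/49) -> (49/15): both odd, 15 mod 4 = 3, 49 mod 4 = 1, so the flip contributes +1; sign now +1
(49/15): 49 mod 15 = 4, so (49/15) = (4/15)
factor out 2^2: 4 = 2^2·1; with 15 mod 8 = 7, (2/15) = +1; sign now +1; continue with (1/15)
reached (1/15) = 1, so the symbol is +1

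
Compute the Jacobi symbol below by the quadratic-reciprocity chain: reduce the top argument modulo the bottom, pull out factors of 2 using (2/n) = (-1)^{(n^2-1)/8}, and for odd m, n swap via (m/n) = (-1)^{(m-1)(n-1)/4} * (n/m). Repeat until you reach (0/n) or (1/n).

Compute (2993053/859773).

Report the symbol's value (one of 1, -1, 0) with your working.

-1

(2993053/859773) = (413734/859773)   [reduce mod 859773]
413734 = 2^1·206867; (2/859773) = -1 since 859773 mod 8 = 5, so (413734/859773) = (-1)^1·(206867/859773); sign now -1
reciprocity: (206867/859773) = +1·(859773/206867) since 206867 mod 4 = 3, 859773 mod 4 = 1; sign now -1
(859773/206867) = (32305/206867)   [reduce mod 206867]
reciprocity: (32305/206867) = +1·(206867/32305) since 32305 mod 4 = 1, 206867 mod 4 = 3; sign now -1
(206867/32305) = (13037/32305)   [reduce mod 32305]
reciprocity: (13037/32305) = +1·(32305/13037) since 13037 mod 4 = 1, 32305 mod 4 = 1; sign now -1
(32305/13037) = (6231/13037)   [reduce mod 13037]
reciprocity: (6231/13037) = +1·(13037/6231) since 6231 mod 4 = 3, 13037 mod 4 = 1; sign now -1
(13037/6231) = (575/6231)   [reduce mod 6231]
reciprocity: (575/6231) = -1·(6231/575) since 575 mod 4 = 3, 6231 mod 4 = 3; sign now +1
(6231/575) = (481/575)   [reduce mod 575]
reciprocity: (481/575) = +1·(575/481) since 481 mod 4 = 1, 575 mod 4 = 3; sign now +1
(575/481) = (94/481)   [reduce mod 481]
94 = 2^1·47; (2/481) = +1 since 481 mod 8 = 1, so (94/481) = (+1)^1·(47/481); sign now +1
reciprocity: (47/481) = +1·(481/47) since 47 mod 4 = 3, 481 mod 4 = 1; sign now +1
(481/47) = (11/47)   [reduce mod 47]
reciprocity: (11/47) = -1·(47/11) since 11 mod 4 = 3, 47 mod 4 = 3; sign now -1
(47/11) = (3/11)   [reduce mod 11]
reciprocity: (3/11) = -1·(11/3) since 3 mod 4 = 3, 11 mod 4 = 3; sign now +1
(11/3) = (2/3)   [reduce mod 3]
2 = 2^1·1; (2/3) = -1 since 3 mod 8 = 3, so (2/3) = (-1)^1·(1/3); sign now -1
(1/3) = 1; final value = sign = -1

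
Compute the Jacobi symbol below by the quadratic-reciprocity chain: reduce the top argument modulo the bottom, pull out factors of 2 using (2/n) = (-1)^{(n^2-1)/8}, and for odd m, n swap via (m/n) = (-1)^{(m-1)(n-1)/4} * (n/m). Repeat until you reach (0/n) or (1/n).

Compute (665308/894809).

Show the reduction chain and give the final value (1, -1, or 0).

1

665308 = 2^2·166327; (2/894809) = +1 since 894809 mod 8 = 1, so (665308/894809) = (+1)^2·(166327/894809); sign now +1
reciprocity: (166327/894809) = +1·(894809/166327) since 166327 mod 4 = 3, 894809 mod 4 = 1; sign now +1
(894809/166327) = (63174/166327)   [reduce mod 166327]
63174 = 2^1·31587; (2/166327) = +1 since 166327 mod 8 = 7, so (63174/166327) = (+1)^1·(31587/166327); sign now +1
reciprocity: (31587/166327) = -1·(166327/31587) since 31587 mod 4 = 3, 166327 mod 4 = 3; sign now -1
(166327/31587) = (8392/31587)   [reduce mod 31587]
8392 = 2^3·1049; (2/31587) = -1 since 31587 mod 8 = 3, so (8392/31587) = (-1)^3·(1049/31587); sign now +1
reciprocity: (1049/31587) = +1·(31587/1049) since 1049 mod 4 = 1, 31587 mod 4 = 3; sign now +1
(31587/1049) = (117/1049)   [reduce mod 1049]
reciprocity: (117/1049) = +1·(1049/117) since 117 mod 4 = 1, 1049 mod 4 = 1; sign now +1
(1049/117) = (113/117)   [reduce mod 117]
reciprocity: (113/117) = +1·(117/113) since 113 mod 4 = 1, 117 mod 4 = 1; sign now +1
(117/113) = (4/113)   [reduce mod 113]
4 = 2^2·1; (2/113) = +1 since 113 mod 8 = 1, so (4/113) = (+1)^2·(1/113); sign now +1
(1/113) = 1; final value = sign = +1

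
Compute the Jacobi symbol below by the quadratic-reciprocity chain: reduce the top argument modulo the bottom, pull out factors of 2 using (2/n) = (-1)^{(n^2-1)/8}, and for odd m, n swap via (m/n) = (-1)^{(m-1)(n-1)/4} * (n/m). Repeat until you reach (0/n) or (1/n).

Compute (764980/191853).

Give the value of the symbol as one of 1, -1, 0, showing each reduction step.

1

(764980/191853) = (189421/191853)   [reduce mod 191853]
reciprocity: (189421/191853) = +1·(191853/189421) since 189421 mod 4 = 1, 191853 mod 4 = 1; sign now +1
(191853/189421) = (2432/189421)   [reduce mod 189421]
2432 = 2^7·19; (2/189421) = -1 since 189421 mod 8 = 5, so (2432/189421) = (-1)^7·(19/189421); sign now -1
reciprocity: (19/189421) = +1·(189421/19) since 19 mod 4 = 3, 189421 mod 4 = 1; sign now -1
(189421/19) = (10/19)   [reduce mod 19]
10 = 2^1·5; (2/19) = -1 since 19 mod 8 = 3, so (10/19) = (-1)^1·(5/19); sign now +1
reciprocity: (5/19) = +1·(19/5) since 5 mod 4 = 1, 19 mod 4 = 3; sign now +1
(19/5) = (4/5)   [reduce mod 5]
4 = 2^2·1; (2/5) = -1 since 5 mod 8 = 5, so (4/5) = (-1)^2·(1/5); sign now +1
(1/5) = 1; final value = sign = +1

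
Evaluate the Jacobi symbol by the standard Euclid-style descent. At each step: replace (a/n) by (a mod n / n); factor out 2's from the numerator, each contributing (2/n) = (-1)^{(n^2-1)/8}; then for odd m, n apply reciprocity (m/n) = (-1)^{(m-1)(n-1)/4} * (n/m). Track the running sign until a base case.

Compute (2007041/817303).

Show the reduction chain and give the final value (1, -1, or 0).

(2007041/817303) = (372435/817303)   [reduce mod 817303]
reciprocity: (372435/817303) = -1·(817303/372435) since 372435 mod 4 = 3, 817303 mod 4 = 3; sign now -1
(817303/372435) = (72433/372435)   [reduce mod 372435]
reciprocity: (72433/372435) = +1·(372435/72433) since 72433 mod 4 = 1, 372435 mod 4 = 3; sign now -1
(372435/72433) = (10270/72433)   [reduce mod 72433]
10270 = 2^1·5135; (2/72433) = +1 since 72433 mod 8 = 1, so (10270/72433) = (+1)^1·(5135/72433); sign now -1
reciprocity: (5135/72433) = +1·(72433/5135) since 5135 mod 4 = 3, 72433 mod 4 = 1; sign now -1
(72433/5135) = (543/5135)   [reduce mod 5135]
reciprocity: (543/5135) = -1·(5135/543) since 543 mod 4 = 3, 5135 mod 4 = 3; sign now +1
(5135/543) = (248/543)   [reduce mod 543]
248 = 2^3·31; (2/543) = +1 since 543 mod 8 = 7, so (248/543) = (+1)^3·(31/543); sign now +1
reciprocity: (31/543) = -1·(543/31) since 31 mod 4 = 3, 543 mod 4 = 3; sign now -1
(543/31) = (16/31)   [reduce mod 31]
16 = 2^4·1; (2/31) = +1 since 31 mod 8 = 7, so (16/31) = (+1)^4·(1/31); sign now -1
(1/31) = 1; final value = sign = -1

-1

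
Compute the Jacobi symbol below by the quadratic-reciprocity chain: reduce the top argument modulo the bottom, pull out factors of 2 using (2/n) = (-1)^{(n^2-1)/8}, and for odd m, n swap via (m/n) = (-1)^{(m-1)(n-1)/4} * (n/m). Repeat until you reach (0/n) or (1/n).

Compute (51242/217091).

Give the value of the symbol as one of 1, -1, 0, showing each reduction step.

51242 = 2^1·25621; (2/217091) = -1 since 217091 mod 8 = 3, so (51242/217091) = (-1)^1·(25621/217091); sign now -1
reciprocity: (25621/217091) = +1·(217091/25621) since 25621 mod 4 = 1, 217091 mod 4 = 3; sign now -1
(217091/25621) = (12123/25621)   [reduce mod 25621]
reciprocity: (12123/25621) = +1·(25621/12123) since 12123 mod 4 = 3, 25621 mod 4 = 1; sign now -1
(25621/12123) = (1375/12123)   [reduce mod 12123]
reciprocity: (1375/12123) = -1·(12123/1375) since 1375 mod 4 = 3, 12123 mod 4 = 3; sign now +1
(12123/1375) = (1123/1375)   [reduce mod 1375]
reciprocity: (1123/1375) = -1·(1375/1123) since 1123 mod 4 = 3, 1375 mod 4 = 3; sign now -1
(1375/1123) = (252/1123)   [reduce mod 1123]
252 = 2^2·63; (2/1123) = -1 since 1123 mod 8 = 3, so (252/1123) = (-1)^2·(63/1123); sign now -1
reciprocity: (63/1123) = -1·(1123/63) since 63 mod 4 = 3, 1123 mod 4 = 3; sign now +1
(1123/63) = (52/63)   [reduce mod 63]
52 = 2^2·13; (2/63) = +1 since 63 mod 8 = 7, so (52/63) = (+1)^2·(13/63); sign now +1
reciprocity: (13/63) = +1·(63/13) since 13 mod 4 = 1, 63 mod 4 = 3; sign now +1
(63/13) = (11/13)   [reduce mod 13]
reciprocity: (11/13) = +1·(13/11) since 11 mod 4 = 3, 13 mod 4 = 1; sign now +1
(13/11) = (2/11)   [reduce mod 11]
2 = 2^1·1; (2/11) = -1 since 11 mod 8 = 3, so (2/11) = (-1)^1·(1/11); sign now -1
(1/11) = 1; final value = sign = -1

-1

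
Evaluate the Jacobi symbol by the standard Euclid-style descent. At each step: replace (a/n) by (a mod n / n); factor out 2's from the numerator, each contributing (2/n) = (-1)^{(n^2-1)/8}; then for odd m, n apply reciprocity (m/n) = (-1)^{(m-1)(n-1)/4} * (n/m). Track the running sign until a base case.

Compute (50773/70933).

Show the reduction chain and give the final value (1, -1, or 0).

reciprocity: (50773/70933) = +1·(70933/50773) since 50773 mod 4 = 1, 70933 mod 4 = 1; sign now +1
(70933/50773) = (20160/50773)   [reduce mod 50773]
20160 = 2^6·315; (2/50773) = -1 since 50773 mod 8 = 5, so (20160/50773) = (-1)^6·(315/50773); sign now +1
reciprocity: (315/50773) = +1·(50773/315) since 315 mod 4 = 3, 50773 mod 4 = 1; sign now +1
(50773/315) = (58/315)   [reduce mod 315]
58 = 2^1·29; (2/315) = -1 since 315 mod 8 = 3, so (58/315) = (-1)^1·(29/315); sign now -1
reciprocity: (29/315) = +1·(315/29) since 29 mod 4 = 1, 315 mod 4 = 3; sign now -1
(315/29) = (25/29)   [reduce mod 29]
reciprocity: (25/29) = +1·(29/25) since 25 mod 4 = 1, 29 mod 4 = 1; sign now -1
(29/25) = (4/25)   [reduce mod 25]
4 = 2^2·1; (2/25) = +1 since 25 mod 8 = 1, so (4/25) = (+1)^2·(1/25); sign now -1
(1/25) = 1; final value = sign = -1

-1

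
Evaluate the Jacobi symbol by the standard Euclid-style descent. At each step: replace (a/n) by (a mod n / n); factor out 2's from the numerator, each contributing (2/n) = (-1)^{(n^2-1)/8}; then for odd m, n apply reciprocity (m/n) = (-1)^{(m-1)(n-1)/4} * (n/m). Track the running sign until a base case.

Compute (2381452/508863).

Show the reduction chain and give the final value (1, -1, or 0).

(2381452/508863): 2381452 mod 508863 = 346000, so (2381452/508863) = (346000/508863)
factor out 2^4: 346000 = 2^4·21625; with 508863 mod 8 = 7, (2/508863) = +1; sign now +1; continue with (21625/508863)
flip (21625/508863) -> (508863/21625): both odd, 21625 mod 4 = 1, 508863 mod 4 = 3, so the flip contributes +1; sign now +1
(508863/21625): 508863 mod 21625 = 11488, so (508863/21625) = (11488/21625)
factor out 2^5: 11488 = 2^5·359; with 21625 mod 8 = 1, (2/21625) = +1; sign now +1; continue with (359/21625)
flip (359/21625) -> (21625/359): both odd, 359 mod 4 = 3, 21625 mod 4 = 1, so the flip contributes +1; sign now +1
(21625/359): 21625 mod 359 = 85, so (21625/359) = (85/359)
flip (85/359) -> (359/85): both odd, 85 mod 4 = 1, 359 mod 4 = 3, so the flip contributes +1; sign now +1
(359/85): 359 mod 85 = 19, so (359/85) = (19/85)
flip (19/85) -> (85/19): both odd, 19 mod 4 = 3, 85 mod 4 = 1, so the flip contributes +1; sign now +1
(85/19): 85 mod 19 = 9, so (85/19) = (9/19)
flip (9/19) -> (19/9): both odd, 9 mod 4 = 1, 19 mod 4 = 3, so the flip contributes +1; sign now +1
(19/9): 19 mod 9 = 1, so (19/9) = (1/9)
reached (1/9) = 1, so the symbol is +1

1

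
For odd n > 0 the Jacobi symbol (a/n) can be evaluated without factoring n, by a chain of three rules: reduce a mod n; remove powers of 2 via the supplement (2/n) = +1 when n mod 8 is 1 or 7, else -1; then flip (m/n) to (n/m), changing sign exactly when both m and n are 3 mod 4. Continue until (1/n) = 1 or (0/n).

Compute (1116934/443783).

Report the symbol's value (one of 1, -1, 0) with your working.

0

(1116934/443783) = (229368/443783)   [reduce mod 443783]
229368 = 2^3·28671; (2/443783) = +1 since 443783 mod 8 = 7, so (229368/443783) = (+1)^3·(28671/443783); sign now +1
reciprocity: (28671/443783) = -1·(443783/28671) since 28671 mod 4 = 3, 443783 mod 4 = 3; sign now -1
(443783/28671) = (13718/28671)   [reduce mod 28671]
13718 = 2^1·6859; (2/28671) = +1 since 28671 mod 8 = 7, so (13718/28671) = (+1)^1·(6859/28671); sign now -1
reciprocity: (6859/28671) = -1·(28671/6859) since 6859 mod 4 = 3, 28671 mod 4 = 3; sign now +1
(28671/6859) = (1235/6859)   [reduce mod 6859]
reciprocity: (1235/6859) = -1·(6859/1235) since 1235 mod 4 = 3, 6859 mod 4 = 3; sign now -1
(6859/1235) = (684/1235)   [reduce mod 1235]
684 = 2^2·171; (2/1235) = -1 since 1235 mod 8 = 3, so (684/1235) = (-1)^2·(171/1235); sign now -1
reciprocity: (171/1235) = -1·(1235/171) since 171 mod 4 = 3, 1235 mod 4 = 3; sign now +1
(1235/171) = (38/171)   [reduce mod 171]
38 = 2^1·19; (2/171) = -1 since 171 mod 8 = 3, so (38/171) = (-1)^1·(19/171); sign now -1
reciprocity: (19/171) = -1·(171/19) since 19 mod 4 = 3, 171 mod 4 = 3; sign now +1
(171/19) = (0/19)   [reduce mod 19]
(0/19) = 0   [gcd(a, n) > 1]; final value = 0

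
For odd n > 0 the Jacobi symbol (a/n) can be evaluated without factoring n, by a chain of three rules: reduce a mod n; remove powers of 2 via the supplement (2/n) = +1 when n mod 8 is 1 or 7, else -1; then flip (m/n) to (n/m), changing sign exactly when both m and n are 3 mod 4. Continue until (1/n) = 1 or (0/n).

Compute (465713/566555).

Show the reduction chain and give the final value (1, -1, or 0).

reciprocity: (465713/566555) = +1·(566555/465713) since 465713 mod 4 = 1, 566555 mod 4 = 3; sign now +1
(566555/465713) = (100842/465713)   [reduce mod 465713]
100842 = 2^1·50421; (2/465713) = +1 since 465713 mod 8 = 1, so (100842/465713) = (+1)^1·(50421/465713); sign now +1
reciprocity: (50421/465713) = +1·(465713/50421) since 50421 mod 4 = 1, 465713 mod 4 = 1; sign now +1
(465713/50421) = (11924/50421)   [reduce mod 50421]
11924 = 2^2·2981; (2/50421) = -1 since 50421 mod 8 = 5, so (11924/50421) = (-1)^2·(2981/50421); sign now +1
reciprocity: (2981/50421) = +1·(50421/2981) since 2981 mod 4 = 1, 50421 mod 4 = 1; sign now +1
(50421/2981) = (2725/2981)   [reduce mod 2981]
reciprocity: (2725/2981) = +1·(2981/2725) since 2725 mod 4 = 1, 2981 mod 4 = 1; sign now +1
(2981/2725) = (256/2725)   [reduce mod 2725]
256 = 2^8·1; (2/2725) = -1 since 2725 mod 8 = 5, so (256/2725) = (-1)^8·(1/2725); sign now +1
(1/2725) = 1; final value = sign = +1

1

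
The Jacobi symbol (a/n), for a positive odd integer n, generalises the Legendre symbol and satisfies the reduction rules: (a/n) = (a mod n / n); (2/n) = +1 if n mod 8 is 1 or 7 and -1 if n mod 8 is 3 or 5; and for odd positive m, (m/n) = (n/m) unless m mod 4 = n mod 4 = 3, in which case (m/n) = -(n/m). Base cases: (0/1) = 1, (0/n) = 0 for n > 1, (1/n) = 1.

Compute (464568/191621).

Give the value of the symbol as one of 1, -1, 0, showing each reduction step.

-1

(464568/191621): 464568 mod 191621 = 81326, so (464568/191621) = (81326/191621)
factor out 2^1: 81326 = 2^1·40663; with 191621 mod 8 = 5, (2/191621) = -1; sign now -1; continue with (40663/191621)
flip (40663/191621) -> (191621/40663): both odd, 40663 mod 4 = 3, 191621 mod 4 = 1, so the flip contributes +1; sign now -1
(191621/40663): 191621 mod 40663 = 28969, so (191621/40663) = (28969/40663)
flip (28969/40663) -> (40663/28969): both odd, 28969 mod 4 = 1, 40663 mod 4 = 3, so the flip contributes +1; sign now -1
(40663/28969): 40663 mod 28969 = 11694, so (40663/28969) = (11694/28969)
factor out 2^1: 11694 = 2^1·5847; with 28969 mod 8 = 1, (2/28969) = +1; sign now -1; continue with (5847/28969)
flip (5847/28969) -> (28969/5847): both odd, 5847 mod 4 = 3, 28969 mod 4 = 1, so the flip contributes +1; sign now -1
(28969/5847): 28969 mod 5847 = 5581, so (28969/5847) = (5581/5847)
flip (5581/5847) -> (5847/5581): both odd, 5581 mod 4 = 1, 5847 mod 4 = 3, so the flip contributes +1; sign now -1
(5847/5581): 5847 mod 5581 = 266, so (5847/5581) = (266/5581)
factor out 2^1: 266 = 2^1·133; with 5581 mod 8 = 5, (2/5581) = -1; sign now +1; continue with (133/5581)
flip (133/5581) -> (5581/133): both odd, 133 mod 4 = 1, 5581 mod 4 = 1, so the flip contributes +1; sign now +1
(5581/133): 5581 mod 133 = 128, so (5581/133) = (128/133)
factor out 2^7: 128 = 2^7·1; with 133 mod 8 = 5, (2/133) = -1; sign now -1; continue with (1/133)
reached (1/133) = 1, so the symbol is -1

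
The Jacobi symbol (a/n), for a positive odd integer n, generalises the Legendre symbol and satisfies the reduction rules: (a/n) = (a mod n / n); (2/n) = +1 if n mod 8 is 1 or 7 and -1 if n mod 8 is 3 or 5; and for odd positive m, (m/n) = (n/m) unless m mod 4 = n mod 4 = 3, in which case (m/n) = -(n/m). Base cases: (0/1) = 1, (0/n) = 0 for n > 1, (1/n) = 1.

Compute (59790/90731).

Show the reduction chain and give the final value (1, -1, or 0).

59790 = 2^1·29895; (2/90731) = -1 since 90731 mod 8 = 3, so (59790/90731) = (-1)^1·(29895/90731); sign now -1
reciprocity: (29895/90731) = -1·(90731/29895) since 29895 mod 4 = 3, 90731 mod 4 = 3; sign now +1
(90731/29895) = (1046/29895)   [reduce mod 29895]
1046 = 2^1·523; (2/29895) = +1 since 29895 mod 8 = 7, so (1046/29895) = (+1)^1·(523/29895); sign now +1
reciprocity: (523/29895) = -1·(29895/523) since 523 mod 4 = 3, 29895 mod 4 = 3; sign now -1
(29895/523) = (84/523)   [reduce mod 523]
84 = 2^2·21; (2/523) = -1 since 523 mod 8 = 3, so (84/523) = (-1)^2·(21/523); sign now -1
reciprocity: (21/523) = +1·(523/21) since 21 mod 4 = 1, 523 mod 4 = 3; sign now -1
(523/21) = (19/21)   [reduce mod 21]
reciprocity: (19/21) = +1·(21/19) since 19 mod 4 = 3, 21 mod 4 = 1; sign now -1
(21/19) = (2/19)   [reduce mod 19]
2 = 2^1·1; (2/19) = -1 since 19 mod 8 = 3, so (2/19) = (-1)^1·(1/19); sign now +1
(1/19) = 1; final value = sign = +1

1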